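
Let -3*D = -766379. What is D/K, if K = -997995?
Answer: -766379/2993985 ≈ -0.25597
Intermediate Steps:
D = 766379/3 (D = -⅓*(-766379) = 766379/3 ≈ 2.5546e+5)
D/K = (766379/3)/(-997995) = (766379/3)*(-1/997995) = -766379/2993985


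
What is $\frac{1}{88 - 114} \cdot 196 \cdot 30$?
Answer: $- \frac{2940}{13} \approx -226.15$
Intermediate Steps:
$\frac{1}{88 - 114} \cdot 196 \cdot 30 = \frac{1}{-26} \cdot 196 \cdot 30 = \left(- \frac{1}{26}\right) 196 \cdot 30 = \left(- \frac{98}{13}\right) 30 = - \frac{2940}{13}$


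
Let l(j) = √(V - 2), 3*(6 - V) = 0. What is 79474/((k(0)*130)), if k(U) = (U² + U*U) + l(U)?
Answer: 39737/130 ≈ 305.67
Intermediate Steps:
V = 6 (V = 6 - ⅓*0 = 6 + 0 = 6)
l(j) = 2 (l(j) = √(6 - 2) = √4 = 2)
k(U) = 2 + 2*U² (k(U) = (U² + U*U) + 2 = (U² + U²) + 2 = 2*U² + 2 = 2 + 2*U²)
79474/((k(0)*130)) = 79474/(((2 + 2*0²)*130)) = 79474/(((2 + 2*0)*130)) = 79474/(((2 + 0)*130)) = 79474/((2*130)) = 79474/260 = 79474*(1/260) = 39737/130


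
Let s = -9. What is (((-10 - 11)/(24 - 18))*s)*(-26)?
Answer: -819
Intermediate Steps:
(((-10 - 11)/(24 - 18))*s)*(-26) = (((-10 - 11)/(24 - 18))*(-9))*(-26) = (-21/6*(-9))*(-26) = (-21*1/6*(-9))*(-26) = -7/2*(-9)*(-26) = (63/2)*(-26) = -819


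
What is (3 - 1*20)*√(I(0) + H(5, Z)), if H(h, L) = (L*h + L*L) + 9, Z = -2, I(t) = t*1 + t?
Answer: -17*√3 ≈ -29.445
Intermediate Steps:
I(t) = 2*t (I(t) = t + t = 2*t)
H(h, L) = 9 + L² + L*h (H(h, L) = (L*h + L²) + 9 = (L² + L*h) + 9 = 9 + L² + L*h)
(3 - 1*20)*√(I(0) + H(5, Z)) = (3 - 1*20)*√(2*0 + (9 + (-2)² - 2*5)) = (3 - 20)*√(0 + (9 + 4 - 10)) = -17*√(0 + 3) = -17*√3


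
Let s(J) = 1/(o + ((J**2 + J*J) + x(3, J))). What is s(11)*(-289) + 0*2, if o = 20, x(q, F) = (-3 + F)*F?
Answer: -289/350 ≈ -0.82571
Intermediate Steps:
x(q, F) = F*(-3 + F)
s(J) = 1/(20 + 2*J**2 + J*(-3 + J)) (s(J) = 1/(20 + ((J**2 + J*J) + J*(-3 + J))) = 1/(20 + ((J**2 + J**2) + J*(-3 + J))) = 1/(20 + (2*J**2 + J*(-3 + J))) = 1/(20 + 2*J**2 + J*(-3 + J)))
s(11)*(-289) + 0*2 = -289/(20 - 3*11 + 3*11**2) + 0*2 = -289/(20 - 33 + 3*121) + 0 = -289/(20 - 33 + 363) + 0 = -289/350 + 0 = -289/350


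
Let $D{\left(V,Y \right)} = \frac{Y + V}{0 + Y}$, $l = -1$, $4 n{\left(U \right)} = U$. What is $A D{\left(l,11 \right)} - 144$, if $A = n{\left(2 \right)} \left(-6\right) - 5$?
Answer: $- \frac{1664}{11} \approx -151.27$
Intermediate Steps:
$n{\left(U \right)} = \frac{U}{4}$
$A = -8$ ($A = \frac{1}{4} \cdot 2 \left(-6\right) - 5 = \frac{1}{2} \left(-6\right) - 5 = -3 - 5 = -8$)
$D{\left(V,Y \right)} = \frac{V + Y}{Y}$
$A D{\left(l,11 \right)} - 144 = - 8 \frac{-1 + 11}{11} - 144 = - 8 \cdot \frac{1}{11} \cdot 10 - 144 = \left(-8\right) \frac{10}{11} - 144 = - \frac{80}{11} - 144 = - \frac{1664}{11}$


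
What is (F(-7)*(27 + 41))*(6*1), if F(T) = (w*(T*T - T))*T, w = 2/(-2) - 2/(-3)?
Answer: 53312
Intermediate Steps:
w = -⅓ (w = 2*(-½) - 2*(-⅓) = -1 + ⅔ = -⅓ ≈ -0.33333)
F(T) = T*(-T²/3 + T/3) (F(T) = (-(T*T - T)/3)*T = (-(T² - T)/3)*T = (-T²/3 + T/3)*T = T*(-T²/3 + T/3))
(F(-7)*(27 + 41))*(6*1) = (((⅓)*(-7)²*(1 - 1*(-7)))*(27 + 41))*(6*1) = (((⅓)*49*(1 + 7))*68)*6 = (((⅓)*49*8)*68)*6 = ((392/3)*68)*6 = (26656/3)*6 = 53312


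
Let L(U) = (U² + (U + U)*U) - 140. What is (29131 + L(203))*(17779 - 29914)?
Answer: -1852019430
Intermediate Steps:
L(U) = -140 + 3*U² (L(U) = (U² + (2*U)*U) - 140 = (U² + 2*U²) - 140 = 3*U² - 140 = -140 + 3*U²)
(29131 + L(203))*(17779 - 29914) = (29131 + (-140 + 3*203²))*(17779 - 29914) = (29131 + (-140 + 3*41209))*(-12135) = (29131 + (-140 + 123627))*(-12135) = (29131 + 123487)*(-12135) = 152618*(-12135) = -1852019430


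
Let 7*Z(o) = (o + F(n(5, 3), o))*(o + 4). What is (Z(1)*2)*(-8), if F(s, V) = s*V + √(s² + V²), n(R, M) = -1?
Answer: -80*√2/7 ≈ -16.162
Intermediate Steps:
F(s, V) = √(V² + s²) + V*s (F(s, V) = V*s + √(V² + s²) = √(V² + s²) + V*s)
Z(o) = √(1 + o²)*(4 + o)/7 (Z(o) = ((o + (√(o² + (-1)²) + o*(-1)))*(o + 4))/7 = ((o + (√(o² + 1) - o))*(4 + o))/7 = ((o + (√(1 + o²) - o))*(4 + o))/7 = (√(1 + o²)*(4 + o))/7 = √(1 + o²)*(4 + o)/7)
(Z(1)*2)*(-8) = ((√(1 + 1²)*(4 + 1)/7)*2)*(-8) = (((⅐)*√(1 + 1)*5)*2)*(-8) = (((⅐)*√2*5)*2)*(-8) = ((5*√2/7)*2)*(-8) = (10*√2/7)*(-8) = -80*√2/7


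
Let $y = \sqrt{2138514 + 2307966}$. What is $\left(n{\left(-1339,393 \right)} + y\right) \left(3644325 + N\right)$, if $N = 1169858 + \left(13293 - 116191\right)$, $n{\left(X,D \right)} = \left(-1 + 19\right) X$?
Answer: $-113551391070 + 18845140 \sqrt{277905} \approx -1.0362 \cdot 10^{11}$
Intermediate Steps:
$n{\left(X,D \right)} = 18 X$
$y = 4 \sqrt{277905}$ ($y = \sqrt{4446480} = 4 \sqrt{277905} \approx 2108.7$)
$N = 1066960$ ($N = 1169858 + \left(13293 - 116191\right) = 1169858 - 102898 = 1066960$)
$\left(n{\left(-1339,393 \right)} + y\right) \left(3644325 + N\right) = \left(18 \left(-1339\right) + 4 \sqrt{277905}\right) \left(3644325 + 1066960\right) = \left(-24102 + 4 \sqrt{277905}\right) 4711285 = -113551391070 + 18845140 \sqrt{277905}$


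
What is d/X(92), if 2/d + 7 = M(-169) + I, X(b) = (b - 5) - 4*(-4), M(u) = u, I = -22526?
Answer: -1/1169153 ≈ -8.5532e-7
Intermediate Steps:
X(b) = 11 + b (X(b) = (-5 + b) + 16 = 11 + b)
d = -1/11351 (d = 2/(-7 + (-169 - 22526)) = 2/(-7 - 22695) = 2/(-22702) = 2*(-1/22702) = -1/11351 ≈ -8.8098e-5)
d/X(92) = -1/(11351*(11 + 92)) = -1/11351/103 = -1/11351*1/103 = -1/1169153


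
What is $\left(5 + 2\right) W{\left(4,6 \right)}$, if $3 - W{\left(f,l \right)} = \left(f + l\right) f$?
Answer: $-259$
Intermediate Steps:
$W{\left(f,l \right)} = 3 - f \left(f + l\right)$ ($W{\left(f,l \right)} = 3 - \left(f + l\right) f = 3 - f \left(f + l\right)$)
$\left(5 + 2\right) W{\left(4,6 \right)} = \left(5 + 2\right) \left(3 - 4^{2} - 4 \cdot 6\right) = 7 \left(3 - 16 - 24\right) = 7 \left(-37\right) = -259$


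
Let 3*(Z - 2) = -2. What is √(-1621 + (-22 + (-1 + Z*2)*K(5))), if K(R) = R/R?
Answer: 2*I*√3693/3 ≈ 40.513*I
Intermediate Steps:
Z = 4/3 (Z = 2 + (⅓)*(-2) = 2 - ⅔ = 4/3 ≈ 1.3333)
K(R) = 1
√(-1621 + (-22 + (-1 + Z*2)*K(5))) = √(-1621 + (-22 + (-1 + (4/3)*2)*1)) = √(-1621 + (-22 + (-1 + 8/3)*1)) = √(-1621 + (-22 + (5/3)*1)) = √(-1621 + (-22 + 5/3)) = √(-1621 - 61/3) = √(-4924/3) = 2*I*√3693/3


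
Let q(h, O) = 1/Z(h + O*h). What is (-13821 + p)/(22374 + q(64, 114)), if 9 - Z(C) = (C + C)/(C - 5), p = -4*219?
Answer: -151305615/230341801 ≈ -0.65687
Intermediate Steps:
p = -876
Z(C) = 9 - 2*C/(-5 + C) (Z(C) = 9 - (C + C)/(C - 5) = 9 - 2*C/(-5 + C))
q(h, O) = (-5 + h + O*h)/(-45 + 7*h + 7*O*h) (q(h, O) = 1/((-45 + 7*(h + O*h))/(-5 + (h + O*h))) = 1/((-45 + (7*h + 7*O*h))/(-5 + h + O*h)) = 1/((-45 + 7*h + 7*O*h)/(-5 + h + O*h)) = (-5 + h + O*h)/(-45 + 7*h + 7*O*h))
(-13821 + p)/(22374 + q(64, 114)) = (-13821 - 876)/(22374 + (-5 + 64*(1 + 114))/(-45 + 7*64*(1 + 114))) = -14697/(22374 + (-5 + 64*115)/(-45 + 7*64*115)) = -14697/(22374 + (-5 + 7360)/(-45 + 51520)) = -14697/(22374 + 7355/51475) = -14697/(22374 + (1/51475)*7355) = -14697/(22374 + 1471/10295) = -14697/230341801/10295 = -14697*10295/230341801 = -151305615/230341801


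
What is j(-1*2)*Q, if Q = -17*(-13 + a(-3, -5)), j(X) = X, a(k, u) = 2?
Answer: -374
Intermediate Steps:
Q = 187 (Q = -17*(-13 + 2) = -17*(-11) = 187)
j(-1*2)*Q = -1*2*187 = -2*187 = -374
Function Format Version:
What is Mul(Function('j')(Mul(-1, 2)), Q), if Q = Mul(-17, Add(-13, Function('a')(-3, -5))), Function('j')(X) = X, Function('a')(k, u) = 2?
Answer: -374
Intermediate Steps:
Q = 187 (Q = Mul(-17, Add(-13, 2)) = Mul(-17, -11) = 187)
Mul(Function('j')(Mul(-1, 2)), Q) = Mul(Mul(-1, 2), 187) = Mul(-2, 187) = -374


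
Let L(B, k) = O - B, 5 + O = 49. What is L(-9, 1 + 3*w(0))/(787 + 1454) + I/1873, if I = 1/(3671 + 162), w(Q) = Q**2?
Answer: 380500318/16088607369 ≈ 0.023650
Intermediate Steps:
O = 44 (O = -5 + 49 = 44)
L(B, k) = 44 - B
I = 1/3833 ≈ 0.00026089
L(-9, 1 + 3*w(0))/(787 + 1454) + I/1873 = (44 - 1*(-9))/(787 + 1454) + (1/3833)/1873 = (44 + 9)/2241 + (1/3833)*(1/1873) = 53*(1/2241) + 1/7179209 = 53/2241 + 1/7179209 = 380500318/16088607369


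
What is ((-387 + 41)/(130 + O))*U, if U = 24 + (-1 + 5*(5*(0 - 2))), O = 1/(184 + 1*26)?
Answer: 1961820/27301 ≈ 71.859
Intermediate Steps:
O = 1/210 (O = 1/(184 + 26) = 1/210 ≈ 0.0047619)
U = -27 (U = 24 + (-1 + 5*(5*(-2))) = 24 + (-1 + 5*(-10)) = 24 + (-1 - 50) = 24 - 51 = -27)
((-387 + 41)/(130 + O))*U = ((-387 + 41)/(130 + 1/210))*(-27) = -346/27301/210*(-27) = -346*210/27301*(-27) = -72660/27301*(-27) = 1961820/27301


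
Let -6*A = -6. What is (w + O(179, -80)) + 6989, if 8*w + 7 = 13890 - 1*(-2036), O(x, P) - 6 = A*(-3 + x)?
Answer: 73287/8 ≈ 9160.9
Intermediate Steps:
A = 1 (A = -⅙*(-6) = 1)
O(x, P) = 3 + x (O(x, P) = 6 + 1*(-3 + x) = 6 + (-3 + x) = 3 + x)
w = 15919/8 (w = -7/8 + (13890 - 1*(-2036))/8 = -7/8 + (13890 + 2036)/8 = -7/8 + (⅛)*15926 = -7/8 + 7963/4 = 15919/8 ≈ 1989.9)
(w + O(179, -80)) + 6989 = (15919/8 + (3 + 179)) + 6989 = (15919/8 + 182) + 6989 = 17375/8 + 6989 = 73287/8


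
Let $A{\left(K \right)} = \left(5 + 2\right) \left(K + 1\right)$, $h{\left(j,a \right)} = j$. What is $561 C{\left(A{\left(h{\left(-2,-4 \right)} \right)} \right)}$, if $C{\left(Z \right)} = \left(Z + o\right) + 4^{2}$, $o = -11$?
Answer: $-1122$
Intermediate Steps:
$A{\left(K \right)} = 7 + 7 K$ ($A{\left(K \right)} = 7 \left(1 + K\right) = 7 + 7 K$)
$C{\left(Z \right)} = 5 + Z$ ($C{\left(Z \right)} = \left(Z - 11\right) + 4^{2} = \left(-11 + Z\right) + 16 = 5 + Z$)
$561 C{\left(A{\left(h{\left(-2,-4 \right)} \right)} \right)} = 561 \left(5 + \left(7 + 7 \left(-2\right)\right)\right) = 561 \left(5 + \left(7 - 14\right)\right) = 561 \left(5 - 7\right) = 561 \left(-2\right) = -1122$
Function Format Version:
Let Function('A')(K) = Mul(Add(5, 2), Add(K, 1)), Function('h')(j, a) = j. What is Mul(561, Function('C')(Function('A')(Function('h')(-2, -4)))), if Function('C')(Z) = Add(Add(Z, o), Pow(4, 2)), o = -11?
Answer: -1122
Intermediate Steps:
Function('A')(K) = Add(7, Mul(7, K)) (Function('A')(K) = Mul(7, Add(1, K)) = Add(7, Mul(7, K)))
Function('C')(Z) = Add(5, Z) (Function('C')(Z) = Add(Add(Z, -11), Pow(4, 2)) = Add(Add(-11, Z), 16) = Add(5, Z))
Mul(561, Function('C')(Function('A')(Function('h')(-2, -4)))) = Mul(561, Add(5, Add(7, Mul(7, -2)))) = Mul(561, Add(5, Add(7, -14))) = Mul(561, Add(5, -7)) = Mul(561, -2) = -1122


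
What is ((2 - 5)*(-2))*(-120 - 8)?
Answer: -768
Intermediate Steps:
((2 - 5)*(-2))*(-120 - 8) = -3*(-2)*(-128) = 6*(-128) = -768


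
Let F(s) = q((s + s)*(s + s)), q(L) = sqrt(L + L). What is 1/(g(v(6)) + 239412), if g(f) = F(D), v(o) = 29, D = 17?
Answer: 59853/14329525858 - 17*sqrt(2)/28659051716 ≈ 4.1761e-6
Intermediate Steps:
q(L) = sqrt(2)*sqrt(L) (q(L) = sqrt(2*L) = sqrt(2)*sqrt(L))
F(s) = 2*sqrt(2)*sqrt(s**2) (F(s) = sqrt(2)*sqrt((s + s)*(s + s)) = sqrt(2)*sqrt((2*s)*(2*s)) = sqrt(2)*sqrt(4*s**2) = sqrt(2)*(2*sqrt(s**2)) = 2*sqrt(2)*sqrt(s**2))
g(f) = 34*sqrt(2) (g(f) = 2*sqrt(2)*sqrt(17**2) = 2*sqrt(2)*sqrt(289) = 2*sqrt(2)*17 = 34*sqrt(2))
1/(g(v(6)) + 239412) = 1/(34*sqrt(2) + 239412) = 1/(239412 + 34*sqrt(2))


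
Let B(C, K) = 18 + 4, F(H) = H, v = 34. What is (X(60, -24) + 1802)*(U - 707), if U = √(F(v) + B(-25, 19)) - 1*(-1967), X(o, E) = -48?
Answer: 2210040 + 3508*√14 ≈ 2.2232e+6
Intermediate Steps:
B(C, K) = 22
U = 1967 + 2*√14 (U = √(34 + 22) - 1*(-1967) = √56 + 1967 = 2*√14 + 1967 = 1967 + 2*√14 ≈ 1974.5)
(X(60, -24) + 1802)*(U - 707) = (-48 + 1802)*((1967 + 2*√14) - 707) = 1754*(1260 + 2*√14) = 2210040 + 3508*√14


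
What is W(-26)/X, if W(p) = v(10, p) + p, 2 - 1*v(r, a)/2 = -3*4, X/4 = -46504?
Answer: -1/93008 ≈ -1.0752e-5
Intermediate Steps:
X = -186016 (X = 4*(-46504) = -186016)
v(r, a) = 28 (v(r, a) = 4 - (-6)*4 = 4 - 2*(-12) = 4 + 24 = 28)
W(p) = 28 + p
W(-26)/X = (28 - 26)/(-186016) = 2*(-1/186016) = -1/93008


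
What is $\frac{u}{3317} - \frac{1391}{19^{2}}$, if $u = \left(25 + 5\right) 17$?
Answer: $- \frac{4429837}{1197437} \approx -3.6994$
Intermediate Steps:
$u = 510$ ($u = 30 \cdot 17 = 510$)
$\frac{u}{3317} - \frac{1391}{19^{2}} = \frac{510}{3317} - \frac{1391}{19^{2}} = 510 \cdot \frac{1}{3317} - \frac{1391}{361} = \frac{510}{3317} - \frac{1391}{361} = - \frac{4429837}{1197437}$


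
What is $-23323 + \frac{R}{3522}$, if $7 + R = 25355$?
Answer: $- \frac{41059129}{1761} \approx -23316.0$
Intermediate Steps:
$R = 25348$ ($R = -7 + 25355 = 25348$)
$-23323 + \frac{R}{3522} = -23323 + \frac{25348}{3522} = -23323 + 25348 \cdot \frac{1}{3522} = -23323 + \frac{12674}{1761} = - \frac{41059129}{1761}$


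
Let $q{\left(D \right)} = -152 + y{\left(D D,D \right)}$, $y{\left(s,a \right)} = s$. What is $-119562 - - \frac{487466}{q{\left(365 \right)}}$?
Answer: $- \frac{15909986560}{133073} \approx -1.1956 \cdot 10^{5}$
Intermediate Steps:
$q{\left(D \right)} = -152 + D^{2}$ ($q{\left(D \right)} = -152 + D D = -152 + D^{2}$)
$-119562 - - \frac{487466}{q{\left(365 \right)}} = -119562 - - \frac{487466}{-152 + 365^{2}} = -119562 - - \frac{487466}{-152 + 133225} = -119562 - - \frac{487466}{133073} = -119562 + \frac{487466}{133073} = - \frac{15909986560}{133073}$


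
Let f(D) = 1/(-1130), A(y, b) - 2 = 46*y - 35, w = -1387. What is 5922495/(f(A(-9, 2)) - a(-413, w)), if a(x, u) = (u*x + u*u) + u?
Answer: -6692419350/2819590691 ≈ -2.3735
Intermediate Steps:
a(x, u) = u + u² + u*x (a(x, u) = (u*x + u²) + u = (u² + u*x) + u = u + u² + u*x)
A(y, b) = -33 + 46*y (A(y, b) = 2 + (46*y - 35) = 2 + (-35 + 46*y) = -33 + 46*y)
f(D) = -1/1130
5922495/(f(A(-9, 2)) - a(-413, w)) = 5922495/(-1/1130 - (-1387)*(1 - 1387 - 413)) = 5922495/(-1/1130 - (-1387)*(-1799)) = 5922495/(-1/1130 - 1*2495213) = 5922495/(-1/1130 - 2495213) = 5922495/(-2819590691/1130) = 5922495*(-1130/2819590691) = -6692419350/2819590691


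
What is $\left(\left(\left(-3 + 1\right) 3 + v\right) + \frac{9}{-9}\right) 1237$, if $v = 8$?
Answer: $1237$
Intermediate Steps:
$\left(\left(\left(-3 + 1\right) 3 + v\right) + \frac{9}{-9}\right) 1237 = \left(\left(\left(-3 + 1\right) 3 + 8\right) + \frac{9}{-9}\right) 1237 = \left(\left(\left(-2\right) 3 + 8\right) + 9 \left(- \frac{1}{9}\right)\right) 1237 = \left(\left(-6 + 8\right) - 1\right) 1237 = \left(2 - 1\right) 1237 = 1 \cdot 1237 = 1237$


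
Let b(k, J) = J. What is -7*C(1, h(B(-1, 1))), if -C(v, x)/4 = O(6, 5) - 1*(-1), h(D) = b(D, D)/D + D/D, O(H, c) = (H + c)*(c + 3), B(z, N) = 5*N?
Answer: 2492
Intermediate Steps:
O(H, c) = (3 + c)*(H + c) (O(H, c) = (H + c)*(3 + c) = (3 + c)*(H + c))
h(D) = 2 (h(D) = D/D + D/D = 1 + 1 = 2)
C(v, x) = -356 (C(v, x) = -4*((5² + 3*6 + 3*5 + 6*5) - 1*(-1)) = -4*((25 + 18 + 15 + 30) + 1) = -4*(88 + 1) = -4*89 = -356)
-7*C(1, h(B(-1, 1))) = -7*(-356) = 2492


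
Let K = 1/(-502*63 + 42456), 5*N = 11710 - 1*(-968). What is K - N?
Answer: -27460547/10830 ≈ -2535.6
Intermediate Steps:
N = 12678/5 (N = (11710 - 1*(-968))/5 = (11710 + 968)/5 = (⅕)*12678 = 12678/5 ≈ 2535.6)
K = 1/10830 (K = 1/(-31626 + 42456) = 1/10830 ≈ 9.2336e-5)
K - N = 1/10830 - 1*12678/5 = 1/10830 - 12678/5 = -27460547/10830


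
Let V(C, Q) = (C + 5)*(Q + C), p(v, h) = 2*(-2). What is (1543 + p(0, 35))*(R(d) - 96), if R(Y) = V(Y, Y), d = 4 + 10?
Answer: 671004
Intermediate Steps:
p(v, h) = -4
d = 14
V(C, Q) = (5 + C)*(C + Q)
R(Y) = 2*Y² + 10*Y (R(Y) = Y² + 5*Y + 5*Y + Y*Y = Y² + 5*Y + 5*Y + Y² = 2*Y² + 10*Y)
(1543 + p(0, 35))*(R(d) - 96) = (1543 - 4)*(2*14*(5 + 14) - 96) = 1539*(2*14*19 - 96) = 1539*(532 - 96) = 1539*436 = 671004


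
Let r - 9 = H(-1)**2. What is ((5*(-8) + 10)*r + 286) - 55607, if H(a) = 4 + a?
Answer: -55861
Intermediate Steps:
r = 18 (r = 9 + (4 - 1)**2 = 9 + 3**2 = 9 + 9 = 18)
((5*(-8) + 10)*r + 286) - 55607 = ((5*(-8) + 10)*18 + 286) - 55607 = ((-40 + 10)*18 + 286) - 55607 = (-30*18 + 286) - 55607 = (-540 + 286) - 55607 = -254 - 55607 = -55861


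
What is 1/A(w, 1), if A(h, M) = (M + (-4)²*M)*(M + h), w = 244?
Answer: 1/4165 ≈ 0.00024010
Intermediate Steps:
A(h, M) = 17*M*(M + h) (A(h, M) = (M + 16*M)*(M + h) = (17*M)*(M + h) = 17*M*(M + h))
1/A(w, 1) = 1/(17*1*(1 + 244)) = 1/(17*1*245) = 1/4165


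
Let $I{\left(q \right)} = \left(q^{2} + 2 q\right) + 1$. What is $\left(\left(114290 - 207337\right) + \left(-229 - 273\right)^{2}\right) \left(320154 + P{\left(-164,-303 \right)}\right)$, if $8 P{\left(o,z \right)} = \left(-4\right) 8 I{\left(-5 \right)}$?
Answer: $50880546130$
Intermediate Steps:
$I{\left(q \right)} = 1 + q^{2} + 2 q$
$P{\left(o,z \right)} = -64$ ($P{\left(o,z \right)} = \frac{\left(-4\right) 8 \left(1 + \left(-5\right)^{2} + 2 \left(-5\right)\right)}{8} = \frac{\left(-32\right) \left(1 + 25 - 10\right)}{8} = \frac{\left(-32\right) 16}{8} = \frac{1}{8} \left(-512\right) = -64$)
$\left(\left(114290 - 207337\right) + \left(-229 - 273\right)^{2}\right) \left(320154 + P{\left(-164,-303 \right)}\right) = \left(\left(114290 - 207337\right) + \left(-229 - 273\right)^{2}\right) \left(320154 - 64\right) = \left(\left(114290 - 207337\right) + \left(-502\right)^{2}\right) 320090 = \left(-93047 + 252004\right) 320090 = 158957 \cdot 320090 = 50880546130$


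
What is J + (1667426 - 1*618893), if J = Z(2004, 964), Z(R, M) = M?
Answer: 1049497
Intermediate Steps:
J = 964
J + (1667426 - 1*618893) = 964 + (1667426 - 1*618893) = 964 + (1667426 - 618893) = 964 + 1048533 = 1049497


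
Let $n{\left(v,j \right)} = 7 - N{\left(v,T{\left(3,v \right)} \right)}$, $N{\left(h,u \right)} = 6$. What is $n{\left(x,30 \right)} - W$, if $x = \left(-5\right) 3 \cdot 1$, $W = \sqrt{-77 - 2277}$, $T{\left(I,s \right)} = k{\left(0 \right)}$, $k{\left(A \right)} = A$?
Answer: $1 - i \sqrt{2354} \approx 1.0 - 48.518 i$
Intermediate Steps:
$T{\left(I,s \right)} = 0$
$W = i \sqrt{2354}$ ($W = \sqrt{-2354} = i \sqrt{2354} \approx 48.518 i$)
$x = -15$ ($x = \left(-15\right) 1 = -15$)
$n{\left(v,j \right)} = 1$ ($n{\left(v,j \right)} = 7 - 6 = 1$)
$n{\left(x,30 \right)} - W = 1 - i \sqrt{2354}$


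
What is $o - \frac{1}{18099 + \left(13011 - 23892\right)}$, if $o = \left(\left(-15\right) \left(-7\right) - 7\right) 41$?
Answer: $\frac{29001923}{7218} \approx 4018.0$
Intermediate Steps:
$o = 4018$ ($o = \left(105 - 7\right) 41 = 98 \cdot 41 = 4018$)
$o - \frac{1}{18099 + \left(13011 - 23892\right)} = 4018 - \frac{1}{18099 + \left(13011 - 23892\right)} = 4018 - \frac{1}{18099 - 10881} = 4018 - \frac{1}{7218} = \frac{29001923}{7218}$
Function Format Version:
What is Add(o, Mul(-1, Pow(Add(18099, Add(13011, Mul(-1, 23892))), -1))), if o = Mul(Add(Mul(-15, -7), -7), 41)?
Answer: Rational(29001923, 7218) ≈ 4018.0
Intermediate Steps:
o = 4018 (o = Mul(Add(105, -7), 41) = Mul(98, 41) = 4018)
Add(o, Mul(-1, Pow(Add(18099, Add(13011, Mul(-1, 23892))), -1))) = Add(4018, Mul(-1, Pow(Add(18099, Add(13011, Mul(-1, 23892))), -1))) = Add(4018, Mul(-1, Pow(Add(18099, Add(13011, -23892)), -1))) = Add(4018, Mul(-1, Pow(Add(18099, -10881), -1))) = Add(4018, Mul(-1, Pow(7218, -1))) = Add(4018, Mul(-1, Rational(1, 7218))) = Add(4018, Rational(-1, 7218)) = Rational(29001923, 7218)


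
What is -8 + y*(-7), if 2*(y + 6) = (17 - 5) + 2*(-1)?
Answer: -1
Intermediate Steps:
y = -1 (y = -6 + ((17 - 5) + 2*(-1))/2 = -6 + (12 - 2)/2 = -6 + (1/2)*10 = -6 + 5 = -1)
-8 + y*(-7) = -8 - 1*(-7) = -8 + 7 = -1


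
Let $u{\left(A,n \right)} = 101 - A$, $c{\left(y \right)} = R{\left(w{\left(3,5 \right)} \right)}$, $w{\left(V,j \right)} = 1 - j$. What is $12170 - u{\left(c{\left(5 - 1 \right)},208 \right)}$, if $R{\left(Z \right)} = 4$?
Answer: $12073$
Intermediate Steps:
$c{\left(y \right)} = 4$
$12170 - u{\left(c{\left(5 - 1 \right)},208 \right)} = 12170 - \left(101 - 4\right) = 12170 - 97 = 12073$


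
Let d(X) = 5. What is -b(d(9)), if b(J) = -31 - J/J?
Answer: 32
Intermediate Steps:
b(J) = -32 (b(J) = -31 - 1*1 = -31 - 1 = -32)
-b(d(9)) = -1*(-32) = 32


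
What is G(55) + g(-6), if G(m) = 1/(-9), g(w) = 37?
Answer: 332/9 ≈ 36.889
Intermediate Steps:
G(m) = -⅑
G(55) + g(-6) = -⅑ + 37 = 332/9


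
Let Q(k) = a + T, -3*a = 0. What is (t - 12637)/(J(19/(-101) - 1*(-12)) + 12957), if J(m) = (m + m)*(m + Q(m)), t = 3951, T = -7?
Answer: -88605886/133333953 ≈ -0.66454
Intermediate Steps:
a = 0 (a = -1/3*0 = 0)
Q(k) = -7 (Q(k) = 0 - 7 = -7)
J(m) = 2*m*(-7 + m) (J(m) = (m + m)*(m - 7) = (2*m)*(-7 + m) = 2*m*(-7 + m))
(t - 12637)/(J(19/(-101) - 1*(-12)) + 12957) = (3951 - 12637)/(2*(19/(-101) - 1*(-12))*(-7 + (19/(-101) - 1*(-12))) + 12957) = -8686/(2*(19*(-1/101) + 12)*(-7 + (19*(-1/101) + 12)) + 12957) = -8686/(2*(-19/101 + 12)*(-7 + (-19/101 + 12)) + 12957) = -8686/(2*(1193/101)*(-7 + 1193/101) + 12957) = -8686/(2*(1193/101)*(486/101) + 12957) = -8686/(1159596/10201 + 12957) = -8686/133333953/10201 = -8686*10201/133333953 = -88605886/133333953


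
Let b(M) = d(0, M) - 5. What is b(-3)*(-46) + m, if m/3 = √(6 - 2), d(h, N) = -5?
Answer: 466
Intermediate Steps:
m = 6 (m = 3*√(6 - 2) = 3*√4 = 3*2 = 6)
b(M) = -10 (b(M) = -5 - 5 = -10)
b(-3)*(-46) + m = -10*(-46) + 6 = 460 + 6 = 466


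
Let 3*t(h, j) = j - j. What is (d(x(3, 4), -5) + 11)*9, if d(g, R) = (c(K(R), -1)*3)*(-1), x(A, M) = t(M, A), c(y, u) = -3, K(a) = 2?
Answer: 180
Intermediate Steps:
t(h, j) = 0 (t(h, j) = (j - j)/3 = (1/3)*0 = 0)
x(A, M) = 0
d(g, R) = 9 (d(g, R) = -3*3*(-1) = -9*(-1) = 9)
(d(x(3, 4), -5) + 11)*9 = (9 + 11)*9 = 20*9 = 180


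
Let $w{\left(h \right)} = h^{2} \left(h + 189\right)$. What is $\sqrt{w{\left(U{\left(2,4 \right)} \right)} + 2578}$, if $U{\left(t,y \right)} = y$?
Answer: $\sqrt{5666} \approx 75.273$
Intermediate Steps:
$w{\left(h \right)} = h^{2} \left(189 + h\right)$
$\sqrt{w{\left(U{\left(2,4 \right)} \right)} + 2578} = \sqrt{4^{2} \left(189 + 4\right) + 2578} = \sqrt{16 \cdot 193 + 2578} = \sqrt{3088 + 2578} = \sqrt{5666}$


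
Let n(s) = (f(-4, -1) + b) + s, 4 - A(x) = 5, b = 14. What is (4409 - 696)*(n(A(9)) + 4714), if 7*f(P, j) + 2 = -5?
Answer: 17547638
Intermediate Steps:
A(x) = -1 (A(x) = 4 - 1*5 = 4 - 5 = -1)
f(P, j) = -1 (f(P, j) = -2/7 + (⅐)*(-5) = -2/7 - 5/7 = -1)
n(s) = 13 + s (n(s) = (-1 + 14) + s = 13 + s)
(4409 - 696)*(n(A(9)) + 4714) = (4409 - 696)*((13 - 1) + 4714) = 3713*(12 + 4714) = 3713*4726 = 17547638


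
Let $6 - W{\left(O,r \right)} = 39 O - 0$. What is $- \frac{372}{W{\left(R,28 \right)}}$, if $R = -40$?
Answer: $- \frac{62}{261} \approx -0.23755$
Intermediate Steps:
$W{\left(O,r \right)} = 6 - 39 O$ ($W{\left(O,r \right)} = 6 - \left(39 O - 0\right) = 6 - \left(39 O + 0\right) = 6 - 39 O$)
$- \frac{372}{W{\left(R,28 \right)}} = - \frac{372}{6 - -1560} = - \frac{372}{6 + 1560} = - \frac{372}{1566} = \left(-372\right) \frac{1}{1566} = - \frac{62}{261}$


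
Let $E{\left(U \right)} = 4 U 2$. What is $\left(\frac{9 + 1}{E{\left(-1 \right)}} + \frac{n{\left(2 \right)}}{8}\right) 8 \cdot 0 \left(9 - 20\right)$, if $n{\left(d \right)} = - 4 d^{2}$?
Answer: $0$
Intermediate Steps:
$E{\left(U \right)} = 8 U$
$\left(\frac{9 + 1}{E{\left(-1 \right)}} + \frac{n{\left(2 \right)}}{8}\right) 8 \cdot 0 \left(9 - 20\right) = \left(\frac{9 + 1}{8 \left(-1\right)} + \frac{\left(-4\right) 2^{2}}{8}\right) 8 \cdot 0 \left(9 - 20\right) = \left(\frac{10}{-8} + \left(-4\right) 4 \cdot \frac{1}{8}\right) 0 \left(9 - 20\right) = \left(10 \left(- \frac{1}{8}\right) - 2\right) 0 \left(-11\right) = \left(- \frac{5}{4} - 2\right) 0 \left(-11\right) = \left(- \frac{13}{4}\right) 0 \left(-11\right) = 0 \left(-11\right) = 0$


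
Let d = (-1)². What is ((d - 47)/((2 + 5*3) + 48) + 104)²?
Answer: 45077796/4225 ≈ 10669.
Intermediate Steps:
d = 1
((d - 47)/((2 + 5*3) + 48) + 104)² = ((1 - 47)/((2 + 5*3) + 48) + 104)² = (-46/((2 + 15) + 48) + 104)² = (-46/(17 + 48) + 104)² = (-46/65 + 104)² = (6714/65)² = 45077796/4225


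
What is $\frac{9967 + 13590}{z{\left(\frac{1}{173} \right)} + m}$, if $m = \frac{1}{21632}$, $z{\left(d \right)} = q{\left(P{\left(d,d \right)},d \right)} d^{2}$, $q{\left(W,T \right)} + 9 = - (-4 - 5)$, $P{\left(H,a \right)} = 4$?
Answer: $509585024$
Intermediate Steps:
$q{\left(W,T \right)} = 0$ ($q{\left(W,T \right)} = -9 - \left(-4 - 5\right) = -9 - -9 = -9 + 9 = 0$)
$z{\left(d \right)} = 0$ ($z{\left(d \right)} = 0 d^{2} = 0$)
$m = \frac{1}{21632} \approx 4.6228 \cdot 10^{-5}$
$\frac{9967 + 13590}{z{\left(\frac{1}{173} \right)} + m} = \frac{9967 + 13590}{0 + \frac{1}{21632}} = 23557 \frac{1}{\frac{1}{21632}} = 23557 \cdot 21632 = 509585024$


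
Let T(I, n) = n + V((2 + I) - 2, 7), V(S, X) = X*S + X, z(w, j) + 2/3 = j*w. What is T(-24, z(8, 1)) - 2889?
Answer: -9128/3 ≈ -3042.7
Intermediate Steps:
z(w, j) = -⅔ + j*w
V(S, X) = X + S*X (V(S, X) = S*X + X = X + S*X)
T(I, n) = 7 + n + 7*I (T(I, n) = n + 7*(1 + ((2 + I) - 2)) = n + 7*(1 + I) = n + (7 + 7*I) = 7 + n + 7*I)
T(-24, z(8, 1)) - 2889 = (7 + (-⅔ + 1*8) + 7*(-24)) - 2889 = (7 + (-⅔ + 8) - 168) - 2889 = (7 + 22/3 - 168) - 2889 = -461/3 - 2889 = -9128/3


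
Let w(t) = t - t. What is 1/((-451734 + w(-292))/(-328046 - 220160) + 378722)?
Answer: 274103/103809062233 ≈ 2.6405e-6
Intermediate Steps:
w(t) = 0
1/((-451734 + w(-292))/(-328046 - 220160) + 378722) = 1/((-451734 + 0)/(-328046 - 220160) + 378722) = 1/(-451734/(-548206) + 378722) = 1/(-451734*(-1/548206) + 378722) = 1/(225867/274103 + 378722) = 1/(103809062233/274103) = 274103/103809062233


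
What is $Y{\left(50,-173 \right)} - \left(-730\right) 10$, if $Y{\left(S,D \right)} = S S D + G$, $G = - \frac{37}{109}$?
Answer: $- \frac{46346837}{109} \approx -4.252 \cdot 10^{5}$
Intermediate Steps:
$G = - \frac{37}{109}$ ($G = \left(-37\right) \frac{1}{109} = - \frac{37}{109} \approx -0.33945$)
$Y{\left(S,D \right)} = - \frac{37}{109} + D S^{2}$ ($Y{\left(S,D \right)} = S S D - \frac{37}{109} = S^{2} D - \frac{37}{109} = D S^{2} - \frac{37}{109} = - \frac{37}{109} + D S^{2}$)
$Y{\left(50,-173 \right)} - \left(-730\right) 10 = \left(- \frac{37}{109} - 173 \cdot 50^{2}\right) - \left(-730\right) 10 = \left(- \frac{37}{109} - 432500\right) - -7300 = \left(- \frac{37}{109} - 432500\right) + 7300 = - \frac{47142537}{109} + 7300 = - \frac{46346837}{109}$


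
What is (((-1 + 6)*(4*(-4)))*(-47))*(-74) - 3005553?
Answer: -3283793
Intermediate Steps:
(((-1 + 6)*(4*(-4)))*(-47))*(-74) - 3005553 = ((5*(-16))*(-47))*(-74) - 3005553 = -80*(-47)*(-74) - 3005553 = 3760*(-74) - 3005553 = -278240 - 3005553 = -3283793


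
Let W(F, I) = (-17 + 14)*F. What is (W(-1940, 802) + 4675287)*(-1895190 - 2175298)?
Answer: -19054389870216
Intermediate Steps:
W(F, I) = -3*F
(W(-1940, 802) + 4675287)*(-1895190 - 2175298) = (-3*(-1940) + 4675287)*(-1895190 - 2175298) = (5820 + 4675287)*(-4070488) = 4681107*(-4070488) = -19054389870216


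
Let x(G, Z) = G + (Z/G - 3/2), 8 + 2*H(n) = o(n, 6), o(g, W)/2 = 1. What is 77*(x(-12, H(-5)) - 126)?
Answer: -42889/4 ≈ -10722.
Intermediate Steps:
o(g, W) = 2 (o(g, W) = 2*1 = 2)
H(n) = -3 (H(n) = -4 + (½)*2 = -4 + 1 = -3)
x(G, Z) = -3/2 + G + Z/G (x(G, Z) = G + (Z/G - 3*½) = G + (Z/G - 3/2) = G + (-3/2 + Z/G) = -3/2 + G + Z/G)
77*(x(-12, H(-5)) - 126) = 77*((-3/2 - 12 - 3/(-12)) - 126) = 77*((-3/2 - 12 - 3*(-1/12)) - 126) = 77*((-3/2 - 12 + ¼) - 126) = 77*(-53/4 - 126) = 77*(-557/4) = -42889/4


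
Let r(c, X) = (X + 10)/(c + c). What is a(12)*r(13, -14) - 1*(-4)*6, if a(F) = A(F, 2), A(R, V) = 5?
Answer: 302/13 ≈ 23.231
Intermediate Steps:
r(c, X) = (10 + X)/(2*c) (r(c, X) = (10 + X)/((2*c)) = (10 + X)*(1/(2*c)) = (10 + X)/(2*c))
a(F) = 5
a(12)*r(13, -14) - 1*(-4)*6 = 5*((1/2)*(10 - 14)/13) - 1*(-4)*6 = 5*((1/2)*(1/13)*(-4)) + 4*6 = 5*(-2/13) + 24 = -10/13 + 24 = 302/13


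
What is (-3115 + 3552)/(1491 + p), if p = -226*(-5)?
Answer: 437/2621 ≈ 0.16673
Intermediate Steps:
p = 1130
(-3115 + 3552)/(1491 + p) = (-3115 + 3552)/(1491 + 1130) = 437/2621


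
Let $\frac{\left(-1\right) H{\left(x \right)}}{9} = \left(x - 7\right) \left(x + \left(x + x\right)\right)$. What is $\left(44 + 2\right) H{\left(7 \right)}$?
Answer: $0$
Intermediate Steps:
$H{\left(x \right)} = - 27 x \left(-7 + x\right)$ ($H{\left(x \right)} = - 9 \left(x - 7\right) \left(x + \left(x + x\right)\right) = - 9 \left(-7 + x\right) \left(x + 2 x\right) = - 9 \left(-7 + x\right) 3 x = - 9 \cdot 3 x \left(-7 + x\right) = - 27 x \left(-7 + x\right)$)
$\left(44 + 2\right) H{\left(7 \right)} = \left(44 + 2\right) 27 \cdot 7 \left(7 - 7\right) = 46 \cdot 27 \cdot 7 \left(7 - 7\right) = 46 \cdot 27 \cdot 7 \cdot 0 = 46 \cdot 0 = 0$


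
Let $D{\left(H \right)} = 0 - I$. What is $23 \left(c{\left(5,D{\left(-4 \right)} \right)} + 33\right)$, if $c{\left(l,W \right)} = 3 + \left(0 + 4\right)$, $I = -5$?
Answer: $920$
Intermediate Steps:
$D{\left(H \right)} = 5$ ($D{\left(H \right)} = 0 - -5 = 0 + 5 = 5$)
$c{\left(l,W \right)} = 7$ ($c{\left(l,W \right)} = 3 + 4 = 7$)
$23 \left(c{\left(5,D{\left(-4 \right)} \right)} + 33\right) = 23 \left(7 + 33\right) = 23 \cdot 40 = 920$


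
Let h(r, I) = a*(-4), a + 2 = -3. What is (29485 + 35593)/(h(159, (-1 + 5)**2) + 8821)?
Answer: 65078/8841 ≈ 7.3609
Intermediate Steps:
a = -5 (a = -2 - 3 = -5)
h(r, I) = 20 (h(r, I) = -5*(-4) = 20)
(29485 + 35593)/(h(159, (-1 + 5)**2) + 8821) = (29485 + 35593)/(20 + 8821) = 65078/8841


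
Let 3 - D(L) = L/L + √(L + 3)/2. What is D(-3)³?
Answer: 8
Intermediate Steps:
D(L) = 2 - √(3 + L)/2 (D(L) = 3 - (L/L + √(L + 3)/2) = 3 - (1 + √(3 + L)*(½)) = 3 - (1 + √(3 + L)/2) = 3 + (-1 - √(3 + L)/2) = 2 - √(3 + L)/2)
D(-3)³ = (2 - √(3 - 3)/2)³ = (2 - √0/2)³ = (2 - ½*0)³ = (2 + 0)³ = 2³ = 8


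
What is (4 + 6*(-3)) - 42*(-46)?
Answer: 1918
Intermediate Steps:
(4 + 6*(-3)) - 42*(-46) = (4 - 18) + 1932 = -14 + 1932 = 1918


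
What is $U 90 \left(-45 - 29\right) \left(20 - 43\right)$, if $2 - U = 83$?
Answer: $-12407580$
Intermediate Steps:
$U = -81$ ($U = 2 - 83 = -81$)
$U 90 \left(-45 - 29\right) \left(20 - 43\right) = \left(-81\right) 90 \left(-45 - 29\right) \left(20 - 43\right) = - 7290 \left(\left(-74\right) \left(-23\right)\right) = \left(-7290\right) 1702 = -12407580$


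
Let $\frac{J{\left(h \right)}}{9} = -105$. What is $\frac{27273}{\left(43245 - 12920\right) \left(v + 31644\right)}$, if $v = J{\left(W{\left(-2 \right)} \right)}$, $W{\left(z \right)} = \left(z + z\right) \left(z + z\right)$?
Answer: $\frac{9091}{310315725} \approx 2.9296 \cdot 10^{-5}$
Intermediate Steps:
$W{\left(z \right)} = 4 z^{2}$ ($W{\left(z \right)} = 2 z 2 z = 4 z^{2}$)
$J{\left(h \right)} = -945$ ($J{\left(h \right)} = 9 \left(-105\right) = -945$)
$v = -945$
$\frac{27273}{\left(43245 - 12920\right) \left(v + 31644\right)} = \frac{27273}{\left(43245 - 12920\right) \left(-945 + 31644\right)} = \frac{27273}{30325 \cdot 30699} = \frac{27273}{930947175} = 27273 \cdot \frac{1}{930947175} = \frac{9091}{310315725}$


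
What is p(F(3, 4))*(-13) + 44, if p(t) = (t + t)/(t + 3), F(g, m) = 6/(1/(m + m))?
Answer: 332/17 ≈ 19.529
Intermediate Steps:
F(g, m) = 12*m (F(g, m) = 6/(1/(2*m)) = 6/((1/(2*m))) = 6*(2*m) = 12*m)
p(t) = 2*t/(3 + t) (p(t) = (2*t)/(3 + t) = 2*t/(3 + t))
p(F(3, 4))*(-13) + 44 = (2*(12*4)/(3 + 12*4))*(-13) + 44 = (2*48/(3 + 48))*(-13) + 44 = (2*48/51)*(-13) + 44 = (2*48*(1/51))*(-13) + 44 = (32/17)*(-13) + 44 = -416/17 + 44 = 332/17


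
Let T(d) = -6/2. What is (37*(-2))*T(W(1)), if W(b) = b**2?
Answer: 222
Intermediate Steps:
T(d) = -3 (T(d) = -6*1/2 = -3)
(37*(-2))*T(W(1)) = (37*(-2))*(-3) = -74*(-3) = 222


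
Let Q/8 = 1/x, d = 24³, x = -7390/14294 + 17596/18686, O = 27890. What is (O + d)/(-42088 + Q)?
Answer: -591440301297/596475947840 ≈ -0.99156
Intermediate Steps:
x = 28356921/66774421 (x = -7390*1/14294 + 17596*(1/18686) = -3695/7147 + 8798/9343 = 28356921/66774421 ≈ 0.42467)
d = 13824
Q = 534195368/28356921 (Q = 8/(28356921/66774421) = 8*(66774421/28356921) = 534195368/28356921 ≈ 18.838)
(O + d)/(-42088 + Q) = (27890 + 13824)/(-42088 + 534195368/28356921) = 41714/(-1192951895680/28356921) = 41714*(-28356921/1192951895680) = -591440301297/596475947840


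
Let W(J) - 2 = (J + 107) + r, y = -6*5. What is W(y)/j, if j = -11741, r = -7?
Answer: -72/11741 ≈ -0.0061324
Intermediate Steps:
y = -30
W(J) = 102 + J (W(J) = 2 + ((J + 107) - 7) = 2 + ((107 + J) - 7) = 2 + (100 + J) = 102 + J)
W(y)/j = (102 - 30)/(-11741) = 72*(-1/11741) = -72/11741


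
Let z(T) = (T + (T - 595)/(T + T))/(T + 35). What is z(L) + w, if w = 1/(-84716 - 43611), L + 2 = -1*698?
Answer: 3588381301/3413498200 ≈ 1.0512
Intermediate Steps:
L = -700 (L = -2 - 1*698 = -2 - 698 = -700)
z(T) = (T + (-595 + T)/(2*T))/(35 + T) (z(T) = (T + (-595 + T)/((2*T)))/(35 + T) = (T + (-595 + T)*(1/(2*T)))/(35 + T) = (T + (-595 + T)/(2*T))/(35 + T))
w = -1/128327 (w = 1/(-128327) = -1/128327 ≈ -7.7926e-6)
z(L) + w = (½)*(-595 - 700 + 2*(-700)²)/(-700*(35 - 700)) - 1/128327 = (½)*(-1/700)*(-595 - 700 + 2*490000)/(-665) - 1/128327 = (½)*(-1/700)*(-1/665)*(-595 - 700 + 980000) - 1/128327 = (½)*(-1/700)*(-1/665)*978705 - 1/128327 = 27963/26600 - 1/128327 = 3588381301/3413498200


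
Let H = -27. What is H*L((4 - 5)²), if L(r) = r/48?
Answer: -9/16 ≈ -0.56250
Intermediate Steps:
L(r) = r/48 (L(r) = r*(1/48) = r/48)
H*L((4 - 5)²) = -9*(4 - 5)²/16 = -9*(-1)²/16 = -9/16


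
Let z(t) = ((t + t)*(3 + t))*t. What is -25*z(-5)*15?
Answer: 37500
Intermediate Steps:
z(t) = 2*t**2*(3 + t) (z(t) = ((2*t)*(3 + t))*t = (2*t*(3 + t))*t = 2*t**2*(3 + t))
-25*z(-5)*15 = -50*(-5)**2*(3 - 5)*15 = -50*25*(-2)*15 = -25*(-100)*15 = 2500*15 = 37500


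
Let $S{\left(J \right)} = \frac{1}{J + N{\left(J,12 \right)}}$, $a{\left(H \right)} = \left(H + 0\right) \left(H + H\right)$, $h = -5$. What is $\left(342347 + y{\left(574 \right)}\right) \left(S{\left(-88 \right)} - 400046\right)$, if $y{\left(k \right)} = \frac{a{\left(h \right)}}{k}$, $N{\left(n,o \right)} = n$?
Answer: $- \frac{3458924992556279}{25256} \approx -1.3695 \cdot 10^{11}$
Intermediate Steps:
$a{\left(H \right)} = 2 H^{2}$ ($a{\left(H \right)} = H 2 H = 2 H^{2}$)
$y{\left(k \right)} = \frac{50}{k}$ ($y{\left(k \right)} = \frac{2 \left(-5\right)^{2}}{k} = \frac{2 \cdot 25}{k} = \frac{50}{k}$)
$S{\left(J \right)} = \frac{1}{2 J}$ ($S{\left(J \right)} = \frac{1}{J + J} = \frac{1}{2 J}$)
$\left(342347 + y{\left(574 \right)}\right) \left(S{\left(-88 \right)} - 400046\right) = \left(342347 + \frac{50}{574}\right) \left(\frac{1}{2 \left(-88\right)} - 400046\right) = \left(342347 + 50 \cdot \frac{1}{574}\right) \left(\frac{1}{2} \left(- \frac{1}{88}\right) - 400046\right) = \left(342347 + \frac{25}{287}\right) \left(- \frac{1}{176} - 400046\right) = \frac{98253614}{287} \left(- \frac{70408097}{176}\right) = - \frac{3458924992556279}{25256}$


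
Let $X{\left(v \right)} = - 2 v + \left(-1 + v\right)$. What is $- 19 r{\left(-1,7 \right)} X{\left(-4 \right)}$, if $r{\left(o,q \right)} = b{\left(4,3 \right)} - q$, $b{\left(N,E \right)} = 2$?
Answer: $285$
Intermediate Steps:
$r{\left(o,q \right)} = 2 - q$
$X{\left(v \right)} = -1 - v$
$- 19 r{\left(-1,7 \right)} X{\left(-4 \right)} = - 19 \left(2 - 7\right) \left(-1 - -4\right) = - 19 \left(2 - 7\right) \left(-1 + 4\right) = \left(-19\right) \left(-5\right) 3 = 95 \cdot 3 = 285$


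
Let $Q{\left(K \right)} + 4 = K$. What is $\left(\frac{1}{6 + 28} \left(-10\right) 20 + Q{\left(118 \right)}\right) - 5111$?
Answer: $- \frac{85049}{17} \approx -5002.9$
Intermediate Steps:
$Q{\left(K \right)} = -4 + K$
$\left(\frac{1}{6 + 28} \left(-10\right) 20 + Q{\left(118 \right)}\right) - 5111 = \left(\frac{1}{6 + 28} \left(-10\right) 20 + \left(-4 + 118\right)\right) - 5111 = \left(\frac{1}{34} \left(-10\right) 20 + 114\right) - 5111 = \left(\left(- \frac{5}{17}\right) 20 + 114\right) - 5111 = \left(- \frac{100}{17} + 114\right) - 5111 = \frac{1838}{17} - 5111 = - \frac{85049}{17}$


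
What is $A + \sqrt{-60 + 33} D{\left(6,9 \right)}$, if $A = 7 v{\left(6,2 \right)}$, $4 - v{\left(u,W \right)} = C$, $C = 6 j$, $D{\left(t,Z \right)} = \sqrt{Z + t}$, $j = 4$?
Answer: $-140 + 9 i \sqrt{5} \approx -140.0 + 20.125 i$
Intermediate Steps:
$C = 24$ ($C = 6 \cdot 4 = 24$)
$v{\left(u,W \right)} = -20$ ($v{\left(u,W \right)} = 4 - 24 = -20$)
$A = -140$ ($A = 7 \left(-20\right) = -140$)
$A + \sqrt{-60 + 33} D{\left(6,9 \right)} = -140 + \sqrt{-60 + 33} \sqrt{9 + 6} = -140 + \sqrt{-27} \sqrt{15} = -140 + 3 i \sqrt{3} \sqrt{15} = -140 + 9 i \sqrt{5}$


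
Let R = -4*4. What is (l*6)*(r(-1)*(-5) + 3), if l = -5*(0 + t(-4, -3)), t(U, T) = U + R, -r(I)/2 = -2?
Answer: -10200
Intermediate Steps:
r(I) = 4 (r(I) = -2*(-2) = 4)
R = -16
t(U, T) = -16 + U (t(U, T) = U - 16 = -16 + U)
l = 100 (l = -5*(0 + (-16 - 4)) = -5*(0 - 20) = -5*(-20) = 100)
(l*6)*(r(-1)*(-5) + 3) = (100*6)*(4*(-5) + 3) = 600*(-20 + 3) = 600*(-17) = -10200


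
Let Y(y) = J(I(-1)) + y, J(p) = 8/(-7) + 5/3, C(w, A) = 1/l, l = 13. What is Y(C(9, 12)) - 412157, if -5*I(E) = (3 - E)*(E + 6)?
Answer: -112518697/273 ≈ -4.1216e+5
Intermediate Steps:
C(w, A) = 1/13
I(E) = -(3 - E)*(6 + E)/5 (I(E) = -(3 - E)*(E + 6)/5 = -(3 - E)*(6 + E)/5)
J(p) = 11/21 (J(p) = 8*(-⅐) + 5*(⅓) = -8/7 + 5/3 = 11/21)
Y(y) = 11/21 + y
Y(C(9, 12)) - 412157 = (11/21 + 1/13) - 412157 = 164/273 - 412157 = -112518697/273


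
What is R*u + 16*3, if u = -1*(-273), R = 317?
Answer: 86589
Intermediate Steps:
u = 273
R*u + 16*3 = 317*273 + 16*3 = 86541 + 48 = 86589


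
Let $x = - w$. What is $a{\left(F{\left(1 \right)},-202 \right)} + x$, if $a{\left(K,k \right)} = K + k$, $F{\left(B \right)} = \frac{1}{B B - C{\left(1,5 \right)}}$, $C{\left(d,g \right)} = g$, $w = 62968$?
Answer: $- \frac{252681}{4} \approx -63170.0$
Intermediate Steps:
$F{\left(B \right)} = \frac{1}{-5 + B^{2}}$ ($F{\left(B \right)} = \frac{1}{B B - 5} = \frac{1}{B^{2} - 5} = \frac{1}{-5 + B^{2}}$)
$x = -62968$ ($x = \left(-1\right) 62968 = -62968$)
$a{\left(F{\left(1 \right)},-202 \right)} + x = \left(\frac{1}{-5 + 1^{2}} - 202\right) - 62968 = \left(\frac{1}{-5 + 1} - 202\right) - 62968 = \left(\frac{1}{-4} - 202\right) - 62968 = \left(- \frac{1}{4} - 202\right) - 62968 = - \frac{809}{4} - 62968 = - \frac{252681}{4}$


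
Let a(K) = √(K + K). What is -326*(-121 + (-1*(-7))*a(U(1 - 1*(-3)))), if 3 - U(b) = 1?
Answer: 34882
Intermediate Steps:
U(b) = 2 (U(b) = 3 - 1*1 = 3 - 1 = 2)
a(K) = √2*√K (a(K) = √(2*K) = √2*√K)
-326*(-121 + (-1*(-7))*a(U(1 - 1*(-3)))) = -326*(-121 + (-1*(-7))*(√2*√2)) = -326*(-121 + 7*2) = -326*(-121 + 14) = -326*(-107) = 34882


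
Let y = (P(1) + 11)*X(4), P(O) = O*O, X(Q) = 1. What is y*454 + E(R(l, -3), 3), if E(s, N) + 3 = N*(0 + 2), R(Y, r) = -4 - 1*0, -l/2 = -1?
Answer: 5451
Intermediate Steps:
l = 2 (l = -2*(-1) = 2)
P(O) = O²
R(Y, r) = -4 (R(Y, r) = -4 + 0 = -4)
E(s, N) = -3 + 2*N (E(s, N) = -3 + N*(0 + 2) = -3 + N*2 = -3 + 2*N)
y = 12 (y = (1² + 11)*1 = (1 + 11)*1 = 12*1 = 12)
y*454 + E(R(l, -3), 3) = 12*454 + (-3 + 2*3) = 5448 + (-3 + 6) = 5448 + 3 = 5451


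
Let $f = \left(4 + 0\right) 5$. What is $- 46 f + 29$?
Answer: $-891$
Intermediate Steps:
$f = 20$ ($f = 4 \cdot 5 = 20$)
$- 46 f + 29 = \left(-46\right) 20 + 29 = -920 + 29 = -891$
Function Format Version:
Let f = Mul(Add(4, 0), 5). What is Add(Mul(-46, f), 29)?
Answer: -891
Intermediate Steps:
f = 20 (f = Mul(4, 5) = 20)
Add(Mul(-46, f), 29) = Add(Mul(-46, 20), 29) = Add(-920, 29) = -891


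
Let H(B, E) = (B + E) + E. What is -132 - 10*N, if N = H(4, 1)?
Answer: -192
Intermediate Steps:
H(B, E) = B + 2*E
N = 6 (N = 4 + 2*1 = 4 + 2 = 6)
-132 - 10*N = -132 - 10*6 = -132 - 60 = -192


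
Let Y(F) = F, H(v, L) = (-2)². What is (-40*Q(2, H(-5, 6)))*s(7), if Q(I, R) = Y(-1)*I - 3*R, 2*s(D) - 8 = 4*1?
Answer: 3360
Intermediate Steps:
H(v, L) = 4
s(D) = 6 (s(D) = 4 + (4*1)/2 = 4 + (½)*4 = 4 + 2 = 6)
Q(I, R) = -I - 3*R
(-40*Q(2, H(-5, 6)))*s(7) = -40*(-1*2 - 3*4)*6 = -40*(-2 - 12)*6 = -40*(-14)*6 = 560*6 = 3360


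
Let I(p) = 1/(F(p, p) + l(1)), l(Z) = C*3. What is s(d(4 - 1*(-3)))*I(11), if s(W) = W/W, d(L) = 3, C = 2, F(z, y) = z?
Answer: 1/17 ≈ 0.058824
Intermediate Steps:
s(W) = 1
l(Z) = 6 (l(Z) = 2*3 = 6)
I(p) = 1/(6 + p) (I(p) = 1/(p + 6) = 1/(6 + p))
s(d(4 - 1*(-3)))*I(11) = 1/(6 + 11) = 1/17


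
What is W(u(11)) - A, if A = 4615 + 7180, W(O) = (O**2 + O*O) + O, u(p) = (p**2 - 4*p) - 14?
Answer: -3794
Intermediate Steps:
u(p) = -14 + p**2 - 4*p
W(O) = O + 2*O**2 (W(O) = (O**2 + O**2) + O = 2*O**2 + O = O + 2*O**2)
A = 11795
W(u(11)) - A = (-14 + 11**2 - 4*11)*(1 + 2*(-14 + 11**2 - 4*11)) - 1*11795 = (-14 + 121 - 44)*(1 + 2*(-14 + 121 - 44)) - 11795 = 63*(1 + 2*63) - 11795 = 63*(1 + 126) - 11795 = 63*127 - 11795 = 8001 - 11795 = -3794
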